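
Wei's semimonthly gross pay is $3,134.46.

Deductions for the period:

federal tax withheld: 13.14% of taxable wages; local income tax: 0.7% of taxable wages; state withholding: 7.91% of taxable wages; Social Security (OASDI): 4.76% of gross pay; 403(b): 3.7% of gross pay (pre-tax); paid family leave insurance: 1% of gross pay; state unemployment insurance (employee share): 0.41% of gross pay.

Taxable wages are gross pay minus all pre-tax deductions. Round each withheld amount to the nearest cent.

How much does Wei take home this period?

403(b): $3,134.46 × 0.037 = $115.98
Taxable wages = $3,134.46 − $115.98 = $3,018.48
Federal tax withheld: $3,018.48 × 0.1314 = $396.63
Local income tax: $3,018.48 × 0.007 = $21.13
State withholding: $3,018.48 × 0.0791 = $238.76
Paid family leave insurance: $3,134.46 × 0.01 = $31.34
Social Security (OASDI): $3,134.46 × 0.0476 = $149.20
State unemployment insurance (employee share): $3,134.46 × 0.0041 = $12.85
Total deductions = $115.98 + $396.63 + $21.13 + $238.76 + $31.34 + $149.20 + $12.85 = $965.89
Net pay = $3,134.46 − $965.89 = $2,168.57

$2,168.57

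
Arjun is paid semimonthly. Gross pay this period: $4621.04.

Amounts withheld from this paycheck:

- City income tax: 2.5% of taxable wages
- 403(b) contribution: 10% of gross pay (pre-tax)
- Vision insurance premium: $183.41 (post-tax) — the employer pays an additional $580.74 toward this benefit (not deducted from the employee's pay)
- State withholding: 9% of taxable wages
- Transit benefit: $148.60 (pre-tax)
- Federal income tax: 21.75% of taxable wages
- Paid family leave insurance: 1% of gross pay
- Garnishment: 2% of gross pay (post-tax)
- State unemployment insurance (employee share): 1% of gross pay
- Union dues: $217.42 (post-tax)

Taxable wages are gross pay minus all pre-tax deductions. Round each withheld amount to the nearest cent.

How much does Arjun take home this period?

$2091.23

Transit benefit: $148.60
403(b) contribution: $4621.04 × 0.1 = $462.10
Pre-tax total = $148.60 + $462.10 = $610.70
Taxable wages = $4621.04 − $610.70 = $4010.34
City income tax: $4010.34 × 0.025 = $100.26
Federal income tax: $4010.34 × 0.2175 = $872.25
State withholding: $4010.34 × 0.09 = $360.93
State unemployment insurance (employee share): $4621.04 × 0.01 = $46.21
Paid family leave insurance: $4621.04 × 0.01 = $46.21
Vision insurance premium: $183.41
Garnishment: $4621.04 × 0.02 = $92.42
Union dues: $217.42
(Employer's $580.74 toward vision insurance premium is not withheld from the employee.)
Total deductions = $148.60 + $462.10 + $100.26 + $872.25 + $360.93 + $46.21 + $46.21 + $183.41 + $92.42 + $217.42 = $2529.81
Net pay = $4621.04 − $2529.81 = $2091.23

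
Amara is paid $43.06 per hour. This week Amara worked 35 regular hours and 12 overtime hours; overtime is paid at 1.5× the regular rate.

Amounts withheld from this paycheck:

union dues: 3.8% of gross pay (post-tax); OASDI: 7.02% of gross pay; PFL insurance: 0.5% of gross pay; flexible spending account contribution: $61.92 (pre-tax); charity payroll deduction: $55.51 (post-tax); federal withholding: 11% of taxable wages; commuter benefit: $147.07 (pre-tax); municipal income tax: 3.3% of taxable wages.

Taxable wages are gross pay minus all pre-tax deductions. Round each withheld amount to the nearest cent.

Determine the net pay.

Regular pay: 35 × $43.06 = $1,507.10
Overtime pay: 12 × $43.06 × 1.5 = $775.08
Gross pay = $1,507.10 + $775.08 = $2,282.18
Flexible spending account contribution: $61.92
Commuter benefit: $147.07
Pre-tax total = $61.92 + $147.07 = $208.99
Taxable wages = $2,282.18 − $208.99 = $2,073.19
Municipal income tax: $2,073.19 × 0.033 = $68.42
Federal withholding: $2,073.19 × 0.11 = $228.05
PFL insurance: $2,282.18 × 0.005 = $11.41
OASDI: $2,282.18 × 0.0702 = $160.21
Charity payroll deduction: $55.51
Union dues: $2,282.18 × 0.038 = $86.72
Total deductions = $61.92 + $147.07 + $68.42 + $228.05 + $11.41 + $160.21 + $55.51 + $86.72 = $819.31
Net pay = $2,282.18 − $819.31 = $1,462.87

$1,462.87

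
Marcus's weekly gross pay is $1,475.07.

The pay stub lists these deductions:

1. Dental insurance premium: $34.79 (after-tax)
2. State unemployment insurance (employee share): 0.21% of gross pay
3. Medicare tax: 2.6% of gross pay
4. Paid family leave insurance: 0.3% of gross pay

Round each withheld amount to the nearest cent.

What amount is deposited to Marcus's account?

$1,394.40

State unemployment insurance (employee share): $1,475.07 × 0.0021 = $3.10
Medicare tax: $1,475.07 × 0.026 = $38.35
Paid family leave insurance: $1,475.07 × 0.003 = $4.43
Dental insurance premium: $34.79
Total deductions = $3.10 + $38.35 + $4.43 + $34.79 = $80.67
Net pay = $1,475.07 − $80.67 = $1,394.40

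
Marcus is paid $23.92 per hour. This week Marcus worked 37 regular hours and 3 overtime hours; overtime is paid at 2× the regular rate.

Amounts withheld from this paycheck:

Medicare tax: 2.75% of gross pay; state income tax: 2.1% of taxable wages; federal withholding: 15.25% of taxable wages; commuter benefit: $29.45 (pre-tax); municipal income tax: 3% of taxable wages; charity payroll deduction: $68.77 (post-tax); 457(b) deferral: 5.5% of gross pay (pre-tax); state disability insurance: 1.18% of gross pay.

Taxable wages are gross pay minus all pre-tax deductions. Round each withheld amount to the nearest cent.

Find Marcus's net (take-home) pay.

$641.53

Regular pay: 37 × $23.92 = $885.04
Overtime pay: 3 × $23.92 × 2 = $143.52
Gross pay = $885.04 + $143.52 = $1,028.56
457(b) deferral: $1,028.56 × 0.055 = $56.57
Commuter benefit: $29.45
Pre-tax total = $56.57 + $29.45 = $86.02
Taxable wages = $1,028.56 − $86.02 = $942.54
State income tax: $942.54 × 0.021 = $19.79
Municipal income tax: $942.54 × 0.03 = $28.28
Federal withholding: $942.54 × 0.1525 = $143.74
State disability insurance: $1,028.56 × 0.0118 = $12.14
Medicare tax: $1,028.56 × 0.0275 = $28.29
Charity payroll deduction: $68.77
Total deductions = $56.57 + $29.45 + $19.79 + $28.28 + $143.74 + $12.14 + $28.29 + $68.77 = $387.03
Net pay = $1,028.56 − $387.03 = $641.53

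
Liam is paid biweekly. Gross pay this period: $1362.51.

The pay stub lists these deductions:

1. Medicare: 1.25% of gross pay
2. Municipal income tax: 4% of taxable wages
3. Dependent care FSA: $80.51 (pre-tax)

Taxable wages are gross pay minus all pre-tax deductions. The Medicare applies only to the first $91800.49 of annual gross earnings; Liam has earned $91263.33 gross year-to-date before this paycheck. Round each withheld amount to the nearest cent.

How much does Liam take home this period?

$1224.01

Dependent care FSA: $80.51
Taxable wages = $1362.51 − $80.51 = $1282.00
Municipal income tax: $1282.00 × 0.04 = $51.28
Medicare: only $91800.49 − $91263.33 = $537.16 of this check is subject → $537.16 × 0.0125 = $6.71
Total deductions = $80.51 + $51.28 + $6.71 = $138.50
Net pay = $1362.51 − $138.50 = $1224.01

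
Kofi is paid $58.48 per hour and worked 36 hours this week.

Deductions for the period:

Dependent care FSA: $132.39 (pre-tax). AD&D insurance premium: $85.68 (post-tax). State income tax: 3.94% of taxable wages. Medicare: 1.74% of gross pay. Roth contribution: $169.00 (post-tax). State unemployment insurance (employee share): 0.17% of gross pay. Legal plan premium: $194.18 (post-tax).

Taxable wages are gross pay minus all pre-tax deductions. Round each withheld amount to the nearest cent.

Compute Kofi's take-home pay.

Gross pay: 36 × $58.48 = $2,105.28
Dependent care FSA: $132.39
Taxable wages = $2,105.28 − $132.39 = $1,972.89
State income tax: $1,972.89 × 0.0394 = $77.73
State unemployment insurance (employee share): $2,105.28 × 0.0017 = $3.58
Medicare: $2,105.28 × 0.0174 = $36.63
AD&D insurance premium: $85.68
Legal plan premium: $194.18
Roth contribution: $169.00
Total deductions = $132.39 + $77.73 + $3.58 + $36.63 + $85.68 + $194.18 + $169.00 = $699.19
Net pay = $2,105.28 − $699.19 = $1,406.09

$1,406.09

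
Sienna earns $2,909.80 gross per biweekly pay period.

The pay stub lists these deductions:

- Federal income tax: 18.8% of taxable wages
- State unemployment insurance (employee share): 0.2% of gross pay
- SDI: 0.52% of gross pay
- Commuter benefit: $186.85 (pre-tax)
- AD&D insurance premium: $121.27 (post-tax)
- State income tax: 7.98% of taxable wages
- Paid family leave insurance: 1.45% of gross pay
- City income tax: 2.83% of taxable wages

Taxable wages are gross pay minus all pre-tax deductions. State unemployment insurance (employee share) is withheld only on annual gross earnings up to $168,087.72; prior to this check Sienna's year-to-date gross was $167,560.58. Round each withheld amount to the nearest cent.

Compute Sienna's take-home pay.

Commuter benefit: $186.85
Taxable wages = $2,909.80 − $186.85 = $2,722.95
State income tax: $2,722.95 × 0.0798 = $217.29
Federal income tax: $2,722.95 × 0.188 = $511.91
City income tax: $2,722.95 × 0.0283 = $77.06
State unemployment insurance (employee share): only $168,087.72 − $167,560.58 = $527.14 of this check is subject → $527.14 × 0.002 = $1.05
SDI: $2,909.80 × 0.0052 = $15.13
Paid family leave insurance: $2,909.80 × 0.0145 = $42.19
AD&D insurance premium: $121.27
Total deductions = $186.85 + $217.29 + $511.91 + $77.06 + $1.05 + $15.13 + $42.19 + $121.27 = $1,172.75
Net pay = $2,909.80 − $1,172.75 = $1,737.05

$1,737.05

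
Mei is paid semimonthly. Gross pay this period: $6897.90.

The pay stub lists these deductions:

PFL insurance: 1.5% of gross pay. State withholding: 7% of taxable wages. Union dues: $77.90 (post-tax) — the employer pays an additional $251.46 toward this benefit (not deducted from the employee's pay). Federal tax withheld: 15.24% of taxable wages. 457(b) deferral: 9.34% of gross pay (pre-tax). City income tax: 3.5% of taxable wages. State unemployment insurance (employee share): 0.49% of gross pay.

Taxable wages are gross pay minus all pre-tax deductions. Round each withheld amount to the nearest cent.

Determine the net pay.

$4428.79

457(b) deferral: $6897.90 × 0.0934 = $644.26
Taxable wages = $6897.90 − $644.26 = $6253.64
City income tax: $6253.64 × 0.035 = $218.88
Federal tax withheld: $6253.64 × 0.1524 = $953.05
State withholding: $6253.64 × 0.07 = $437.75
PFL insurance: $6897.90 × 0.015 = $103.47
State unemployment insurance (employee share): $6897.90 × 0.0049 = $33.80
Union dues: $77.90
(Employer's $251.46 toward union dues is not withheld from the employee.)
Total deductions = $644.26 + $218.88 + $953.05 + $437.75 + $103.47 + $33.80 + $77.90 = $2469.11
Net pay = $6897.90 − $2469.11 = $4428.79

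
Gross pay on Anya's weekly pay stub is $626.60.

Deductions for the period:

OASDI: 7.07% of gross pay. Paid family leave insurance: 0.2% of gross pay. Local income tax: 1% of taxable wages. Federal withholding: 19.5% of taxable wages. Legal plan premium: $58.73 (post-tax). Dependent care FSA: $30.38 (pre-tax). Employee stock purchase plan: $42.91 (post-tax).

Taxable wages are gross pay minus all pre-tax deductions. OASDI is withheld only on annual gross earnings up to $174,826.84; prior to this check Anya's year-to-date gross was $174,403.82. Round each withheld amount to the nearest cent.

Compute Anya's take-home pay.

$341.20

Dependent care FSA: $30.38
Taxable wages = $626.60 − $30.38 = $596.22
Federal withholding: $596.22 × 0.195 = $116.26
Local income tax: $596.22 × 0.01 = $5.96
Paid family leave insurance: $626.60 × 0.002 = $1.25
OASDI: only $174,826.84 − $174,403.82 = $423.02 of this check is subject → $423.02 × 0.0707 = $29.91
Employee stock purchase plan: $42.91
Legal plan premium: $58.73
Total deductions = $30.38 + $116.26 + $5.96 + $1.25 + $29.91 + $42.91 + $58.73 = $285.40
Net pay = $626.60 − $285.40 = $341.20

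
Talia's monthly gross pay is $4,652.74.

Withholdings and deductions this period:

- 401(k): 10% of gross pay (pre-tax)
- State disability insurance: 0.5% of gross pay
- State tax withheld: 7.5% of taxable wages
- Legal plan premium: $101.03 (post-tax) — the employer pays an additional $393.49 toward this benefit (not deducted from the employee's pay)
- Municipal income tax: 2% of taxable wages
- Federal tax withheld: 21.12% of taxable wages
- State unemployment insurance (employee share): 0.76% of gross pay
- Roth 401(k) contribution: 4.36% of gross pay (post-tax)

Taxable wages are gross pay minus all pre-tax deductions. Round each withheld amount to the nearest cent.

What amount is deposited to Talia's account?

$2,542.76

401(k): $4,652.74 × 0.1 = $465.27
Taxable wages = $4,652.74 − $465.27 = $4,187.47
Federal tax withheld: $4,187.47 × 0.2112 = $884.39
State tax withheld: $4,187.47 × 0.075 = $314.06
Municipal income tax: $4,187.47 × 0.02 = $83.75
State unemployment insurance (employee share): $4,652.74 × 0.0076 = $35.36
State disability insurance: $4,652.74 × 0.005 = $23.26
Roth 401(k) contribution: $4,652.74 × 0.0436 = $202.86
Legal plan premium: $101.03
(Employer's $393.49 toward legal plan premium is not withheld from the employee.)
Total deductions = $465.27 + $884.39 + $314.06 + $83.75 + $35.36 + $23.26 + $202.86 + $101.03 = $2,109.98
Net pay = $4,652.74 − $2,109.98 = $2,542.76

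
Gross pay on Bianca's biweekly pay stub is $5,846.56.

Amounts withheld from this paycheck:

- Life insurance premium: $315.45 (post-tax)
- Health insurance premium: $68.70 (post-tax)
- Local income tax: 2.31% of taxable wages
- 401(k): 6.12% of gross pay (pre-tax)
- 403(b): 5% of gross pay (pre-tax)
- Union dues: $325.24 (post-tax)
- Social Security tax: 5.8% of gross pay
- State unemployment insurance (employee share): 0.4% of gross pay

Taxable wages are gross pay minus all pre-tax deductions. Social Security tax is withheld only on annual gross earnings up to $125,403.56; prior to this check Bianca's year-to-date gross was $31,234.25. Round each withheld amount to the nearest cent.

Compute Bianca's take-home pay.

$4,004.50

401(k): $5,846.56 × 0.0612 = $357.81
403(b): $5,846.56 × 0.05 = $292.33
Pre-tax total = $357.81 + $292.33 = $650.14
Taxable wages = $5,846.56 − $650.14 = $5,196.42
Local income tax: $5,196.42 × 0.0231 = $120.04
Social Security tax: cap not yet reached, full $5,846.56 is subject → $5,846.56 × 0.058 = $339.10
State unemployment insurance (employee share): $5,846.56 × 0.004 = $23.39
Union dues: $325.24
Health insurance premium: $68.70
Life insurance premium: $315.45
Total deductions = $357.81 + $292.33 + $120.04 + $339.10 + $23.39 + $325.24 + $68.70 + $315.45 = $1,842.06
Net pay = $5,846.56 − $1,842.06 = $4,004.50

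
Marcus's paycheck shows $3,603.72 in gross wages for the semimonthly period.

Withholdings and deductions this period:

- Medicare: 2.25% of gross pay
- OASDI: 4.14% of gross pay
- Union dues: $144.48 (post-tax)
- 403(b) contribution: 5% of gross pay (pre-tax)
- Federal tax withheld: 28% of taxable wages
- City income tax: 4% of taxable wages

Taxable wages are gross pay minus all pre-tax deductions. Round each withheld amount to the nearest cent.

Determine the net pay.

403(b) contribution: $3,603.72 × 0.05 = $180.19
Taxable wages = $3,603.72 − $180.19 = $3,423.53
City income tax: $3,423.53 × 0.04 = $136.94
Federal tax withheld: $3,423.53 × 0.28 = $958.59
OASDI: $3,603.72 × 0.0414 = $149.19
Medicare: $3,603.72 × 0.0225 = $81.08
Union dues: $144.48
Total deductions = $180.19 + $136.94 + $958.59 + $149.19 + $81.08 + $144.48 = $1,650.47
Net pay = $3,603.72 − $1,650.47 = $1,953.25

$1,953.25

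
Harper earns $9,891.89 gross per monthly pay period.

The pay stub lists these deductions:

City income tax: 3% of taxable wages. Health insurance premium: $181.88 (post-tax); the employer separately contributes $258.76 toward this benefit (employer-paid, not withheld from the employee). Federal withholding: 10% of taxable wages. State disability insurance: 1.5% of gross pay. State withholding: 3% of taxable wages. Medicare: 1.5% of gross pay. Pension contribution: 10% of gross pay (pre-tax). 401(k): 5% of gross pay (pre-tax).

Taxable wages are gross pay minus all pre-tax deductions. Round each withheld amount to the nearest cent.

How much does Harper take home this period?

$6,584.18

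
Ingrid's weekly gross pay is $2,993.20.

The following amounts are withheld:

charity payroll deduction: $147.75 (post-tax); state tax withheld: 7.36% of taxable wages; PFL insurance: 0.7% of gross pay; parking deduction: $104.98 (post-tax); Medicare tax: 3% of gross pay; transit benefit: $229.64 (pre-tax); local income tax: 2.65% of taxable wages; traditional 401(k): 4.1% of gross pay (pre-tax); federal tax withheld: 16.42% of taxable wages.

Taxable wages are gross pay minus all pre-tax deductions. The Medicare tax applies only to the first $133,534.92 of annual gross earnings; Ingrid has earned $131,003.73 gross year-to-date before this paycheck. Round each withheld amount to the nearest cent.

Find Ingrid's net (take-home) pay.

$1,593.24

Traditional 401(k): $2,993.20 × 0.041 = $122.72
Transit benefit: $229.64
Pre-tax total = $122.72 + $229.64 = $352.36
Taxable wages = $2,993.20 − $352.36 = $2,640.84
State tax withheld: $2,640.84 × 0.0736 = $194.37
Local income tax: $2,640.84 × 0.0265 = $69.98
Federal tax withheld: $2,640.84 × 0.1642 = $433.63
PFL insurance: $2,993.20 × 0.007 = $20.95
Medicare tax: only $133,534.92 − $131,003.73 = $2,531.19 of this check is subject → $2,531.19 × 0.03 = $75.94
Charity payroll deduction: $147.75
Parking deduction: $104.98
Total deductions = $122.72 + $229.64 + $194.37 + $69.98 + $433.63 + $20.95 + $75.94 + $147.75 + $104.98 = $1,399.96
Net pay = $2,993.20 − $1,399.96 = $1,593.24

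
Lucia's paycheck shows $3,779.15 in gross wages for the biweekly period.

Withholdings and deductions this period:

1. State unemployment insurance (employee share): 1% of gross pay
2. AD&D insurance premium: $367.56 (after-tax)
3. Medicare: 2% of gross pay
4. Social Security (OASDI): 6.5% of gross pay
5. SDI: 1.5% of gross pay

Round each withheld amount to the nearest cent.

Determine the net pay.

Medicare: $3,779.15 × 0.02 = $75.58
Social Security (OASDI): $3,779.15 × 0.065 = $245.64
State unemployment insurance (employee share): $3,779.15 × 0.01 = $37.79
SDI: $3,779.15 × 0.015 = $56.69
AD&D insurance premium: $367.56
Total deductions = $75.58 + $245.64 + $37.79 + $56.69 + $367.56 = $783.26
Net pay = $3,779.15 − $783.26 = $2,995.89

$2,995.89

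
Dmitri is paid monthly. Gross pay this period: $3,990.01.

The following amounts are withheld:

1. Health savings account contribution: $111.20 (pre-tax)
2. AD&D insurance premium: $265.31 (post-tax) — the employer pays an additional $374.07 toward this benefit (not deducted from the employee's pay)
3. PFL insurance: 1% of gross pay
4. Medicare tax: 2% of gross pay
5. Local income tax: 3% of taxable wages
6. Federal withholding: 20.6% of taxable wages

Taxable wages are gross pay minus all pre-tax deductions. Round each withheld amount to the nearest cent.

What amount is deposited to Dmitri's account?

$2,578.41

Health savings account contribution: $111.20
Taxable wages = $3,990.01 − $111.20 = $3,878.81
Federal withholding: $3,878.81 × 0.206 = $799.03
Local income tax: $3,878.81 × 0.03 = $116.36
PFL insurance: $3,990.01 × 0.01 = $39.90
Medicare tax: $3,990.01 × 0.02 = $79.80
AD&D insurance premium: $265.31
(Employer's $374.07 toward AD&D insurance premium is not withheld from the employee.)
Total deductions = $111.20 + $799.03 + $116.36 + $39.90 + $79.80 + $265.31 = $1,411.60
Net pay = $3,990.01 − $1,411.60 = $2,578.41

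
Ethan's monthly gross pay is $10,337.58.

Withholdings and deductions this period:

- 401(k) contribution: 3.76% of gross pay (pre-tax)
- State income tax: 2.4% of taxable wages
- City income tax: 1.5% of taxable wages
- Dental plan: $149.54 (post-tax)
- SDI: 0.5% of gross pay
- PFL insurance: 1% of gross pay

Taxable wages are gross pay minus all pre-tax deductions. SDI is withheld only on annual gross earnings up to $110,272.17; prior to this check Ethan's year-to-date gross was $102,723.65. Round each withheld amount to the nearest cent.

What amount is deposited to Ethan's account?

401(k) contribution: $10,337.58 × 0.0376 = $388.69
Taxable wages = $10,337.58 − $388.69 = $9,948.89
City income tax: $9,948.89 × 0.015 = $149.23
State income tax: $9,948.89 × 0.024 = $238.77
PFL insurance: $10,337.58 × 0.01 = $103.38
SDI: only $110,272.17 − $102,723.65 = $7,548.52 of this check is subject → $7,548.52 × 0.005 = $37.74
Dental plan: $149.54
Total deductions = $388.69 + $149.23 + $238.77 + $103.38 + $37.74 + $149.54 = $1,067.35
Net pay = $10,337.58 − $1,067.35 = $9,270.23

$9,270.23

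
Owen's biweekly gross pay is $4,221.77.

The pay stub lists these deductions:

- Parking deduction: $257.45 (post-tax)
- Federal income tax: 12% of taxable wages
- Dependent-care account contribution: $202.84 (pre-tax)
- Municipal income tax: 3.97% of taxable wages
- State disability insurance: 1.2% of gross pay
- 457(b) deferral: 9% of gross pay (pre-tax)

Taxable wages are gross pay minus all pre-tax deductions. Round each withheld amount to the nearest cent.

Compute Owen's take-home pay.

$2,749.71

457(b) deferral: $4,221.77 × 0.09 = $379.96
Dependent-care account contribution: $202.84
Pre-tax total = $379.96 + $202.84 = $582.80
Taxable wages = $4,221.77 − $582.80 = $3,638.97
Municipal income tax: $3,638.97 × 0.0397 = $144.47
Federal income tax: $3,638.97 × 0.12 = $436.68
State disability insurance: $4,221.77 × 0.012 = $50.66
Parking deduction: $257.45
Total deductions = $379.96 + $202.84 + $144.47 + $436.68 + $50.66 + $257.45 = $1,472.06
Net pay = $4,221.77 − $1,472.06 = $2,749.71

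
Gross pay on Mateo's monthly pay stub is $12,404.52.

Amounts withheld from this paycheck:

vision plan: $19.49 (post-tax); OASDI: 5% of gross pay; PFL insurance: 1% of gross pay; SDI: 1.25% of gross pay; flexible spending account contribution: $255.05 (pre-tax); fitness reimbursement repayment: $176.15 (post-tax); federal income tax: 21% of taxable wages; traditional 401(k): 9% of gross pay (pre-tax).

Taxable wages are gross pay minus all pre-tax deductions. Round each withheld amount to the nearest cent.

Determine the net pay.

$7,621.14

Traditional 401(k): $12,404.52 × 0.09 = $1,116.41
Flexible spending account contribution: $255.05
Pre-tax total = $1,116.41 + $255.05 = $1,371.46
Taxable wages = $12,404.52 − $1,371.46 = $11,033.06
Federal income tax: $11,033.06 × 0.21 = $2,316.94
OASDI: $12,404.52 × 0.05 = $620.23
SDI: $12,404.52 × 0.0125 = $155.06
PFL insurance: $12,404.52 × 0.01 = $124.05
Fitness reimbursement repayment: $176.15
Vision plan: $19.49
Total deductions = $1,116.41 + $255.05 + $2,316.94 + $620.23 + $155.06 + $124.05 + $176.15 + $19.49 = $4,783.38
Net pay = $12,404.52 − $4,783.38 = $7,621.14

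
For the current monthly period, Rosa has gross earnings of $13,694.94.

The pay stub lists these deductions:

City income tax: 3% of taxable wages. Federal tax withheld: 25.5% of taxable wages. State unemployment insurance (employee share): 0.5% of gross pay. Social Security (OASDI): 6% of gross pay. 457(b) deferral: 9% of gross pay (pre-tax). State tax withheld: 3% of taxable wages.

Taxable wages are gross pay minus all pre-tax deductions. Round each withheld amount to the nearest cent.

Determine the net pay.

457(b) deferral: $13,694.94 × 0.09 = $1,232.54
Taxable wages = $13,694.94 − $1,232.54 = $12,462.40
State tax withheld: $12,462.40 × 0.03 = $373.87
City income tax: $12,462.40 × 0.03 = $373.87
Federal tax withheld: $12,462.40 × 0.255 = $3,177.91
Social Security (OASDI): $13,694.94 × 0.06 = $821.70
State unemployment insurance (employee share): $13,694.94 × 0.005 = $68.47
Total deductions = $1,232.54 + $373.87 + $373.87 + $3,177.91 + $821.70 + $68.47 = $6,048.36
Net pay = $13,694.94 − $6,048.36 = $7,646.58

$7,646.58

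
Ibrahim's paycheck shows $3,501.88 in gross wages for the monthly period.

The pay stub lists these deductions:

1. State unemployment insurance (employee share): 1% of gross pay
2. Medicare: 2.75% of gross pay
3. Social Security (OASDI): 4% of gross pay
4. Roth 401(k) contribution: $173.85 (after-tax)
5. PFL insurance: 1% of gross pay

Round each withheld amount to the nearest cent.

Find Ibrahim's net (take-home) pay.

$3,021.61

Social Security (OASDI): $3,501.88 × 0.04 = $140.08
PFL insurance: $3,501.88 × 0.01 = $35.02
Medicare: $3,501.88 × 0.0275 = $96.30
State unemployment insurance (employee share): $3,501.88 × 0.01 = $35.02
Roth 401(k) contribution: $173.85
Total deductions = $140.08 + $35.02 + $96.30 + $35.02 + $173.85 = $480.27
Net pay = $3,501.88 − $480.27 = $3,021.61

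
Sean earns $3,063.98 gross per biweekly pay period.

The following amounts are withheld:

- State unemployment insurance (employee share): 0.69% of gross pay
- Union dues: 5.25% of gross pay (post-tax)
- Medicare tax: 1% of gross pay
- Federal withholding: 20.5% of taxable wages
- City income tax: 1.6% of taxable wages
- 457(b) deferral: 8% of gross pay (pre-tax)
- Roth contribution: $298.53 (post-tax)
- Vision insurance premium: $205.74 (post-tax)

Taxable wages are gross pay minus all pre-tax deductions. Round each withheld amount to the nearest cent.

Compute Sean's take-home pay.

457(b) deferral: $3,063.98 × 0.08 = $245.12
Taxable wages = $3,063.98 − $245.12 = $2,818.86
City income tax: $2,818.86 × 0.016 = $45.10
Federal withholding: $2,818.86 × 0.205 = $577.87
Medicare tax: $3,063.98 × 0.01 = $30.64
State unemployment insurance (employee share): $3,063.98 × 0.0069 = $21.14
Union dues: $3,063.98 × 0.0525 = $160.86
Roth contribution: $298.53
Vision insurance premium: $205.74
Total deductions = $245.12 + $45.10 + $577.87 + $30.64 + $21.14 + $160.86 + $298.53 + $205.74 = $1,585.00
Net pay = $3,063.98 − $1,585.00 = $1,478.98

$1,478.98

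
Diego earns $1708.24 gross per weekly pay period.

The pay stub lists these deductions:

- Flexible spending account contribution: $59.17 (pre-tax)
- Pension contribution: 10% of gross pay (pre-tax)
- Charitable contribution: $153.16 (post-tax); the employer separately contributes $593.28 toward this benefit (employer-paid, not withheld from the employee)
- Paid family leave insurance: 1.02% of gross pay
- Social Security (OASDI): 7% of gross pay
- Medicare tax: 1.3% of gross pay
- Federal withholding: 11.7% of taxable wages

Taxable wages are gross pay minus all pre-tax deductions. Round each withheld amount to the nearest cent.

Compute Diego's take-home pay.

$992.92

Flexible spending account contribution: $59.17
Pension contribution: $1708.24 × 0.1 = $170.82
Pre-tax total = $59.17 + $170.82 = $229.99
Taxable wages = $1708.24 − $229.99 = $1478.25
Federal withholding: $1478.25 × 0.117 = $172.96
Social Security (OASDI): $1708.24 × 0.07 = $119.58
Medicare tax: $1708.24 × 0.013 = $22.21
Paid family leave insurance: $1708.24 × 0.0102 = $17.42
Charitable contribution: $153.16
(Employer's $593.28 toward charitable contribution is not withheld from the employee.)
Total deductions = $59.17 + $170.82 + $172.96 + $119.58 + $22.21 + $17.42 + $153.16 = $715.32
Net pay = $1708.24 − $715.32 = $992.92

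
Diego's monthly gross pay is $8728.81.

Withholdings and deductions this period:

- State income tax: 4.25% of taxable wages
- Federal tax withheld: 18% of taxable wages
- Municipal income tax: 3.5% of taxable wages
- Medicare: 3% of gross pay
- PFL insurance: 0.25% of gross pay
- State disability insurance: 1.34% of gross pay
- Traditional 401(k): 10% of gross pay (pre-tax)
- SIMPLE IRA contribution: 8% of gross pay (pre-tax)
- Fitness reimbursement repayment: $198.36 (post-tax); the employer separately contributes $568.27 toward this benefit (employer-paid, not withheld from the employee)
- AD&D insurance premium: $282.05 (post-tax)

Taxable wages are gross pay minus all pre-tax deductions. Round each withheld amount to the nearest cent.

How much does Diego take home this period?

SIMPLE IRA contribution: $8728.81 × 0.08 = $698.30
Traditional 401(k): $8728.81 × 0.1 = $872.88
Pre-tax total = $698.30 + $872.88 = $1571.18
Taxable wages = $8728.81 − $1571.18 = $7157.63
Federal tax withheld: $7157.63 × 0.18 = $1288.37
Municipal income tax: $7157.63 × 0.035 = $250.52
State income tax: $7157.63 × 0.0425 = $304.20
State disability insurance: $8728.81 × 0.0134 = $116.97
PFL insurance: $8728.81 × 0.0025 = $21.82
Medicare: $8728.81 × 0.03 = $261.86
AD&D insurance premium: $282.05
Fitness reimbursement repayment: $198.36
(Employer's $568.27 toward fitness reimbursement repayment is not withheld from the employee.)
Total deductions = $698.30 + $872.88 + $1288.37 + $250.52 + $304.20 + $116.97 + $21.82 + $261.86 + $282.05 + $198.36 = $4295.33
Net pay = $8728.81 − $4295.33 = $4433.48

$4433.48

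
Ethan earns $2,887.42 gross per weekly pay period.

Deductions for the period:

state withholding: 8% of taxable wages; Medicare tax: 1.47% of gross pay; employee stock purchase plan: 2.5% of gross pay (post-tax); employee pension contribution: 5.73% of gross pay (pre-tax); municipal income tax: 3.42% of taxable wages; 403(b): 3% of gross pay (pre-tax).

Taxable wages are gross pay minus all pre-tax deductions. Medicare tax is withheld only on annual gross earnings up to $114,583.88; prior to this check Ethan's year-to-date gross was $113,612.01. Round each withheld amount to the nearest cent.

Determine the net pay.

Employee pension contribution: $2,887.42 × 0.0573 = $165.45
403(b): $2,887.42 × 0.03 = $86.62
Pre-tax total = $165.45 + $86.62 = $252.07
Taxable wages = $2,887.42 − $252.07 = $2,635.35
Municipal income tax: $2,635.35 × 0.0342 = $90.13
State withholding: $2,635.35 × 0.08 = $210.83
Medicare tax: only $114,583.88 − $113,612.01 = $971.87 of this check is subject → $971.87 × 0.0147 = $14.29
Employee stock purchase plan: $2,887.42 × 0.025 = $72.19
Total deductions = $165.45 + $86.62 + $90.13 + $210.83 + $14.29 + $72.19 = $639.51
Net pay = $2,887.42 − $639.51 = $2,247.91

$2,247.91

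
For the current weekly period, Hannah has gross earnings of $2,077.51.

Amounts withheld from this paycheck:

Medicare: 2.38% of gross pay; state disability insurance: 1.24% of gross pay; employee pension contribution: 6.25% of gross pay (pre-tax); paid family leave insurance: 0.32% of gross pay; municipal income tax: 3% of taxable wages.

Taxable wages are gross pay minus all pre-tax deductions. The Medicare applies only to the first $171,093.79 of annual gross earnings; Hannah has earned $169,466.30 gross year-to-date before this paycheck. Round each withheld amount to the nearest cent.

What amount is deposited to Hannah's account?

$1,818.10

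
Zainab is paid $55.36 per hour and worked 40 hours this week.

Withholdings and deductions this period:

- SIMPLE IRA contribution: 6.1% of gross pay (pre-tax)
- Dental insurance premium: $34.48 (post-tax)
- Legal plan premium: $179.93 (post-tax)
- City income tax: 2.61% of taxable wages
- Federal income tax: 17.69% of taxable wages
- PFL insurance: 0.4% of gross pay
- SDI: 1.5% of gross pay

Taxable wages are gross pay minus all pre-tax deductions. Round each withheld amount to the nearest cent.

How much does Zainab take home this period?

$1,400.73

Gross pay: 40 × $55.36 = $2,214.40
SIMPLE IRA contribution: $2,214.40 × 0.061 = $135.08
Taxable wages = $2,214.40 − $135.08 = $2,079.32
Federal income tax: $2,079.32 × 0.1769 = $367.83
City income tax: $2,079.32 × 0.0261 = $54.27
SDI: $2,214.40 × 0.015 = $33.22
PFL insurance: $2,214.40 × 0.004 = $8.86
Legal plan premium: $179.93
Dental insurance premium: $34.48
Total deductions = $135.08 + $367.83 + $54.27 + $33.22 + $8.86 + $179.93 + $34.48 = $813.67
Net pay = $2,214.40 − $813.67 = $1,400.73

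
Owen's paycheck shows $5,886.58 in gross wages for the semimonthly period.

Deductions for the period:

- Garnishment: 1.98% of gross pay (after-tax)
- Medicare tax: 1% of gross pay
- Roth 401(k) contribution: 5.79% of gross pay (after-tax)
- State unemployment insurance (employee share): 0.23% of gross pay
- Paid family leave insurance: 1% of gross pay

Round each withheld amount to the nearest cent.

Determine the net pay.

$5,297.92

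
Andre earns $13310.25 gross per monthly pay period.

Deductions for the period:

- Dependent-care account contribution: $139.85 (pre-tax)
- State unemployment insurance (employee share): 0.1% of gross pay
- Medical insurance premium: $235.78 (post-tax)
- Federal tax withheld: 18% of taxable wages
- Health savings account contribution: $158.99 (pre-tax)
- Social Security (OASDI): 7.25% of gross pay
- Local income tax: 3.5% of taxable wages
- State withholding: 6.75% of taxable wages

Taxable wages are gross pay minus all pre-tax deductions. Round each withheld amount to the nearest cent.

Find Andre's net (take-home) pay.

$8121.61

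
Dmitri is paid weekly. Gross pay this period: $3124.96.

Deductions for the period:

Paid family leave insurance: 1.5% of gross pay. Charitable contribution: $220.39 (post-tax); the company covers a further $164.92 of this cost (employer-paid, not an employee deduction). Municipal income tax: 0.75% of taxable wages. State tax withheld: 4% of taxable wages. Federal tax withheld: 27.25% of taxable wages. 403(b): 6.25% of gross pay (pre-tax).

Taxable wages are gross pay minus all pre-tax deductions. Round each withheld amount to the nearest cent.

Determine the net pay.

$1724.90

403(b): $3124.96 × 0.0625 = $195.31
Taxable wages = $3124.96 − $195.31 = $2929.65
Municipal income tax: $2929.65 × 0.0075 = $21.97
State tax withheld: $2929.65 × 0.04 = $117.19
Federal tax withheld: $2929.65 × 0.2725 = $798.33
Paid family leave insurance: $3124.96 × 0.015 = $46.87
Charitable contribution: $220.39
(Employer's $164.92 toward charitable contribution is not withheld from the employee.)
Total deductions = $195.31 + $21.97 + $117.19 + $798.33 + $46.87 + $220.39 = $1400.06
Net pay = $3124.96 − $1400.06 = $1724.90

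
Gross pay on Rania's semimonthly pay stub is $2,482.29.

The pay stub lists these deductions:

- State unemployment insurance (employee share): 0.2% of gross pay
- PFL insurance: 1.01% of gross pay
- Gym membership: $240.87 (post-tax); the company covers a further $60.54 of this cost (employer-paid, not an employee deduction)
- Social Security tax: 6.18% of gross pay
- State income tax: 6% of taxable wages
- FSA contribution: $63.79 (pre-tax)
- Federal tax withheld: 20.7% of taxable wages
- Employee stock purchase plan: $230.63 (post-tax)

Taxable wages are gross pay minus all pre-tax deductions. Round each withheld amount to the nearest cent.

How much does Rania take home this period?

FSA contribution: $63.79
Taxable wages = $2,482.29 − $63.79 = $2,418.50
State income tax: $2,418.50 × 0.06 = $145.11
Federal tax withheld: $2,418.50 × 0.207 = $500.63
PFL insurance: $2,482.29 × 0.0101 = $25.07
State unemployment insurance (employee share): $2,482.29 × 0.002 = $4.96
Social Security tax: $2,482.29 × 0.0618 = $153.41
Gym membership: $240.87
Employee stock purchase plan: $230.63
(Employer's $60.54 toward gym membership is not withheld from the employee.)
Total deductions = $63.79 + $145.11 + $500.63 + $25.07 + $4.96 + $153.41 + $240.87 + $230.63 = $1,364.47
Net pay = $2,482.29 − $1,364.47 = $1,117.82

$1,117.82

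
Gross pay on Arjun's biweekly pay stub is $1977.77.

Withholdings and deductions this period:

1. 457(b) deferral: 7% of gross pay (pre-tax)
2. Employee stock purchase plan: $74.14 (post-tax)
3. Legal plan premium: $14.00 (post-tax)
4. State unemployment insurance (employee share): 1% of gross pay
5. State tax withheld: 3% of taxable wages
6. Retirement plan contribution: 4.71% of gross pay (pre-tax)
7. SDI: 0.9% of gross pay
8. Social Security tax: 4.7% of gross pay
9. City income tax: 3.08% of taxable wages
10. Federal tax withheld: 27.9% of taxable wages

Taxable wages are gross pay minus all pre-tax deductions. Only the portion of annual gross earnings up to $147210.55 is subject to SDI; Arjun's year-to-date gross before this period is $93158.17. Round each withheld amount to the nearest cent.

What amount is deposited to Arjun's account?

Retirement plan contribution: $1977.77 × 0.0471 = $93.15
457(b) deferral: $1977.77 × 0.07 = $138.44
Pre-tax total = $93.15 + $138.44 = $231.59
Taxable wages = $1977.77 − $231.59 = $1746.18
State tax withheld: $1746.18 × 0.03 = $52.39
City income tax: $1746.18 × 0.0308 = $53.78
Federal tax withheld: $1746.18 × 0.279 = $487.18
Social Security tax: $1977.77 × 0.047 = $92.96
State unemployment insurance (employee share): $1977.77 × 0.01 = $19.78
SDI: cap not yet reached, full $1977.77 is subject → $1977.77 × 0.009 = $17.80
Legal plan premium: $14.00
Employee stock purchase plan: $74.14
Total deductions = $93.15 + $138.44 + $52.39 + $53.78 + $487.18 + $92.96 + $19.78 + $17.80 + $14.00 + $74.14 = $1043.62
Net pay = $1977.77 − $1043.62 = $934.15

$934.15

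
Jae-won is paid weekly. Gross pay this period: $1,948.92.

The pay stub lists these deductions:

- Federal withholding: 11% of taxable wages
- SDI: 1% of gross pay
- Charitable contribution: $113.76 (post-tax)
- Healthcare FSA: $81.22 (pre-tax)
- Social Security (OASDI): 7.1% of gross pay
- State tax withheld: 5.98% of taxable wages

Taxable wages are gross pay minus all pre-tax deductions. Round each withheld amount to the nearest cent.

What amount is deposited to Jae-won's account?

Healthcare FSA: $81.22
Taxable wages = $1,948.92 − $81.22 = $1,867.70
Federal withholding: $1,867.70 × 0.11 = $205.45
State tax withheld: $1,867.70 × 0.0598 = $111.69
SDI: $1,948.92 × 0.01 = $19.49
Social Security (OASDI): $1,948.92 × 0.071 = $138.37
Charitable contribution: $113.76
Total deductions = $81.22 + $205.45 + $111.69 + $19.49 + $138.37 + $113.76 = $669.98
Net pay = $1,948.92 − $669.98 = $1,278.94

$1,278.94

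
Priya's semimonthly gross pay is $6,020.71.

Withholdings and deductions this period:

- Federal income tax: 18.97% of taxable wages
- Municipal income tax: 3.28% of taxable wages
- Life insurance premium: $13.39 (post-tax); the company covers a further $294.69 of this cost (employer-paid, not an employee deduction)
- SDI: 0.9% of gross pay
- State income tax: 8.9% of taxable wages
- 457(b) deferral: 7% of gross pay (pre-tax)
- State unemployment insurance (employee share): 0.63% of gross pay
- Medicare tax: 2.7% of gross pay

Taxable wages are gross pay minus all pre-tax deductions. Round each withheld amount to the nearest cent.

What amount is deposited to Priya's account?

$3,587.02

457(b) deferral: $6,020.71 × 0.07 = $421.45
Taxable wages = $6,020.71 − $421.45 = $5,599.26
State income tax: $5,599.26 × 0.089 = $498.33
Federal income tax: $5,599.26 × 0.1897 = $1,062.18
Municipal income tax: $5,599.26 × 0.0328 = $183.66
SDI: $6,020.71 × 0.009 = $54.19
State unemployment insurance (employee share): $6,020.71 × 0.0063 = $37.93
Medicare tax: $6,020.71 × 0.027 = $162.56
Life insurance premium: $13.39
(Employer's $294.69 toward life insurance premium is not withheld from the employee.)
Total deductions = $421.45 + $498.33 + $1,062.18 + $183.66 + $54.19 + $37.93 + $162.56 + $13.39 = $2,433.69
Net pay = $6,020.71 − $2,433.69 = $3,587.02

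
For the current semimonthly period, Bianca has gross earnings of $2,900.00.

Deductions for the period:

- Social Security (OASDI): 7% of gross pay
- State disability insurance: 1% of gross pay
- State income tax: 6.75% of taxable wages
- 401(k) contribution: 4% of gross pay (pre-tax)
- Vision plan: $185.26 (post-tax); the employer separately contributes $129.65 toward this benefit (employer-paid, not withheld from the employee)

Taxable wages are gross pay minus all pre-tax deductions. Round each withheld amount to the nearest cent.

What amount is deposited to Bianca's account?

401(k) contribution: $2,900.00 × 0.04 = $116.00
Taxable wages = $2,900.00 − $116.00 = $2,784.00
State income tax: $2,784.00 × 0.0675 = $187.92
Social Security (OASDI): $2,900.00 × 0.07 = $203.00
State disability insurance: $2,900.00 × 0.01 = $29.00
Vision plan: $185.26
(Employer's $129.65 toward vision plan is not withheld from the employee.)
Total deductions = $116.00 + $187.92 + $203.00 + $29.00 + $185.26 = $721.18
Net pay = $2,900.00 − $721.18 = $2,178.82

$2,178.82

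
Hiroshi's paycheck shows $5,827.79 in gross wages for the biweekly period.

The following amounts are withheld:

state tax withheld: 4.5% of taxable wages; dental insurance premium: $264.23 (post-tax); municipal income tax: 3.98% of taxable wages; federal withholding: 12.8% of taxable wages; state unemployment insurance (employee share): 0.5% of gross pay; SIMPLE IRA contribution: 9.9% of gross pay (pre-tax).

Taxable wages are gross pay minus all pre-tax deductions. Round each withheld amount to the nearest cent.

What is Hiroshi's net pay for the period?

$3,840.09

SIMPLE IRA contribution: $5,827.79 × 0.099 = $576.95
Taxable wages = $5,827.79 − $576.95 = $5,250.84
Federal withholding: $5,250.84 × 0.128 = $672.11
State tax withheld: $5,250.84 × 0.045 = $236.29
Municipal income tax: $5,250.84 × 0.0398 = $208.98
State unemployment insurance (employee share): $5,827.79 × 0.005 = $29.14
Dental insurance premium: $264.23
Total deductions = $576.95 + $672.11 + $236.29 + $208.98 + $29.14 + $264.23 = $1,987.70
Net pay = $5,827.79 − $1,987.70 = $3,840.09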